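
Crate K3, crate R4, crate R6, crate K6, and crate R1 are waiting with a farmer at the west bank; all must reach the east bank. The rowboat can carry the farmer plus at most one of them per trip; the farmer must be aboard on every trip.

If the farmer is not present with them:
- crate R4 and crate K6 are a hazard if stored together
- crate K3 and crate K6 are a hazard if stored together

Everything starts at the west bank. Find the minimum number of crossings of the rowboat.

Counting alone: the farmer can take at most 1 across per trip to the east bank, so moving all 5 needs at least 5 loaded trips out, with a return between consecutive ones — at least 9 crossings.
The safety rule pushes this higher. Following every safe sequence of crossings, the most of the 5 that can be at the east bank as the rowboat arrives there on crossing 9 is 4 — never all 5.
So no plan with fewer than 11 crossings exists, and this one achieves 11:
1. Farmer goes to the east bank with crate K6.  [the west bank: crate K3, crate R1, crate R4, crate R6 | the east bank: crate K6]
2. Farmer goes back to the west bank alone.  [the west bank: crate K3, crate R1, crate R4, crate R6 | the east bank: crate K6]
3. Farmer goes to the east bank with crate K3.  [the west bank: crate R1, crate R4, crate R6 | the east bank: crate K3, crate K6]
4. Farmer goes back to the west bank with crate K6.  [the west bank: crate K6, crate R1, crate R4, crate R6 | the east bank: crate K3]
5. Farmer goes to the east bank with crate R4.  [the west bank: crate K6, crate R1, crate R6 | the east bank: crate K3, crate R4]
6. Farmer goes back to the west bank alone.  [the west bank: crate K6, crate R1, crate R6 | the east bank: crate K3, crate R4]
7. Farmer goes to the east bank with crate R6.  [the west bank: crate K6, crate R1 | the east bank: crate K3, crate R4, crate R6]
8. Farmer goes back to the west bank alone.  [the west bank: crate K6, crate R1 | the east bank: crate K3, crate R4, crate R6]
9. Farmer goes to the east bank with crate R1.  [the west bank: crate K6 | the east bank: crate K3, crate R1, crate R4, crate R6]
10. Farmer goes back to the west bank alone.  [the west bank: crate K6 | the east bank: crate K3, crate R1, crate R4, crate R6]
11. Farmer goes to the east bank with crate K6.  [the west bank: — | the east bank: crate K3, crate K6, crate R1, crate R4, crate R6]

11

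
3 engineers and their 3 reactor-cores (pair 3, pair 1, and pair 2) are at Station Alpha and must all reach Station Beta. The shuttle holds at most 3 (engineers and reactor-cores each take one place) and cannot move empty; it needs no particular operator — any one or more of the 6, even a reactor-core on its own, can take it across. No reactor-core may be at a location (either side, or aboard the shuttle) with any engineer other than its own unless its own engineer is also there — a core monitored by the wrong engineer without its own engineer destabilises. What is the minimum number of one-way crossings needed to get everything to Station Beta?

Counting alone: each trip to Station Beta takes at most 3 across and each return brings at least 1 back, so after t trips out (and t−1 returns) at most 3t − (t−1) of the 6 are across; that first reaches 6 at t = 3, so at least 5 crossings are needed.
The plan below uses exactly 5 crossings, so it is optimal:
1. engineer 3 and reactor-core 3 cross → Station Beta.
2. engineer 3 crosses ← Station Alpha.
3. engineer 1, engineer 2, and engineer 3 cross → Station Beta.
4. reactor-core 3 crosses ← Station Alpha.
5. reactor-core 1, reactor-core 2, and reactor-core 3 cross → Station Beta.

5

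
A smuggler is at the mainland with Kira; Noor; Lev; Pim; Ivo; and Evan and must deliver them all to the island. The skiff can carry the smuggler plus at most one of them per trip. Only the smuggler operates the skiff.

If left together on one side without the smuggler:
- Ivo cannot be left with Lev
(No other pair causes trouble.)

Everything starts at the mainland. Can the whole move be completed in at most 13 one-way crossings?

Yes

Yes — this plan uses 11 crossings (≤ 13):
1. Smuggler goes to the island with Lev.  [the mainland: Evan, Ivo, Kira, Noor, Pim | the island: Lev]
2. Smuggler goes back to the mainland alone.  [the mainland: Evan, Ivo, Kira, Noor, Pim | the island: Lev]
3. Smuggler goes to the island with Kira.  [the mainland: Evan, Ivo, Noor, Pim | the island: Kira, Lev]
4. Smuggler goes back to the mainland alone.  [the mainland: Evan, Ivo, Noor, Pim | the island: Kira, Lev]
5. Smuggler goes to the island with Noor.  [the mainland: Evan, Ivo, Pim | the island: Kira, Lev, Noor]
6. Smuggler goes back to the mainland alone.  [the mainland: Evan, Ivo, Pim | the island: Kira, Lev, Noor]
7. Smuggler goes to the island with Pim.  [the mainland: Evan, Ivo | the island: Kira, Lev, Noor, Pim]
8. Smuggler goes back to the mainland alone.  [the mainland: Evan, Ivo | the island: Kira, Lev, Noor, Pim]
9. Smuggler goes to the island with Evan.  [the mainland: Ivo | the island: Evan, Kira, Lev, Noor, Pim]
10. Smuggler goes back to the mainland alone.  [the mainland: Ivo | the island: Evan, Kira, Lev, Noor, Pim]
11. Smuggler goes to the island with Ivo.  [the mainland: — | the island: Evan, Ivo, Kira, Lev, Noor, Pim]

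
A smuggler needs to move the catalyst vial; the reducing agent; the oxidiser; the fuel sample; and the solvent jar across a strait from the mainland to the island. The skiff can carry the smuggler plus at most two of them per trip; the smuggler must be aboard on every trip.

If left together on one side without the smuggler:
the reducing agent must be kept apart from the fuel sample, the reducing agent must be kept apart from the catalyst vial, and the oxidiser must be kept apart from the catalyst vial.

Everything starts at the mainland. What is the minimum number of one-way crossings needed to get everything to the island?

5

Counting alone: the smuggler can take at most 2 across per trip to the island, so moving all 5 needs at least 3 loaded trips out, with a return between consecutive ones — at least 5 crossings.
The plan below uses exactly 5 crossings, so it is optimal:
1. Smuggler goes to the island with the catalyst vial and the reducing agent.  [the mainland: the fuel sample, the oxidiser, the solvent jar | the island: the catalyst vial, the reducing agent]
2. Smuggler goes back to the mainland with the catalyst vial.  [the mainland: the catalyst vial, the fuel sample, the oxidiser, the solvent jar | the island: the reducing agent]
3. Smuggler goes to the island with the oxidiser and the solvent jar.  [the mainland: the catalyst vial, the fuel sample | the island: the oxidiser, the reducing agent, the solvent jar]
4. Smuggler goes back to the mainland alone.  [the mainland: the catalyst vial, the fuel sample | the island: the oxidiser, the reducing agent, the solvent jar]
5. Smuggler goes to the island with the catalyst vial and the fuel sample.  [the mainland: — | the island: the catalyst vial, the fuel sample, the oxidiser, the reducing agent, the solvent jar]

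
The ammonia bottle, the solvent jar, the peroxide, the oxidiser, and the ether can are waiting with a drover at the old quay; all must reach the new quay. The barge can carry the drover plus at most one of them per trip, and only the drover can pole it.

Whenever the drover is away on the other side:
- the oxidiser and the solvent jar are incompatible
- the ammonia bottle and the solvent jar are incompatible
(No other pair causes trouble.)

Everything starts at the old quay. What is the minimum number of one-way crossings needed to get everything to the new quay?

Counting alone: the drover can take at most 1 across per trip to the new quay, so moving all 5 needs at least 5 loaded trips out, with a return between consecutive ones — at least 9 crossings.
The safety rule pushes this higher. Following every safe sequence of crossings, the most of the 5 that can be at the new quay as the barge arrives there on crossing 9 is 4 — never all 5.
So no plan with fewer than 11 crossings exists, and this one achieves 11:
1. Drover goes to the new quay with the solvent jar.
2. Drover goes back to the old quay alone.
3. Drover goes to the new quay with the ammonia bottle.
4. Drover goes back to the old quay with the solvent jar.
5. Drover goes to the new quay with the oxidiser.
6. Drover goes back to the old quay alone.
7. Drover goes to the new quay with the peroxide.
8. Drover goes back to the old quay alone.
9. Drover goes to the new quay with the ether can.
10. Drover goes back to the old quay alone.
11. Drover goes to the new quay with the solvent jar.

11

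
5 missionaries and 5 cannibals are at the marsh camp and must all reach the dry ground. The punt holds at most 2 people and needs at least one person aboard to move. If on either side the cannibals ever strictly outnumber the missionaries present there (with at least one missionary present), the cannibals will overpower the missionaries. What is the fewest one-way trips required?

impossible

Following every safe sequence of crossings from the start, the most of the 10 that can be at the dry ground as the punt arrives there on crossings 1, 3, 5, 7 is 2, 3, 4, 5 respectively; the best ever achieved is 5 of 10.
From crossing 9 on, no configuration arises that was not already reachable earlier: only 13 distinct safe configurations (who is on which side, and where the punt is) can ever be reached, none of them has everyone across, and every continuation just revisits them. They are: 0 missionaries + 0 cannibals across (punt back at the start); 0 missionaries + 1 cannibal across (punt there); 0 missionaries + 1 cannibal across (punt back at the start); 0 missionaries + 2 cannibals across (punt there); 0 missionaries + 2 cannibals across (punt back at the start); 0 missionaries + 3 cannibals across (punt there); 0 missionaries + 3 cannibals across (punt back at the start); 0 missionaries + 4 cannibals across (punt there); 0 missionaries + 4 cannibals across (punt back at the start); 0 missionaries + 5 cannibals across (punt there); 1 missionary + 1 cannibal across (punt there); 1 missionary + 1 cannibal across (punt back at the start); 2 missionaries + 2 cannibals across (punt there). So no valid plan exists.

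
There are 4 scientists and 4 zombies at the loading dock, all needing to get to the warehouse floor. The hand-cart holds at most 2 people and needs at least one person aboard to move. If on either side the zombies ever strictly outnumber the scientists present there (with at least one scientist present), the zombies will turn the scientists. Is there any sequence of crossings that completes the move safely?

Following every safe sequence of crossings from the start, the most of the 8 that can be at the warehouse floor as the hand-cart arrives there on crossings 1, 3, 5 is 2, 3, 4 respectively; the best ever achieved is 4 of 8.
From crossing 7 on, no configuration arises that was not already reachable earlier: only 11 distinct safe configurations (who is on which side, and where the hand-cart is) can ever be reached, none of them has everyone across, and every continuation just revisits them. They are: 0 scientists + 0 zombies across (hand-cart back at the start); 0 scientists + 1 zombie across (hand-cart there); 0 scientists + 1 zombie across (hand-cart back at the start); 0 scientists + 2 zombies across (hand-cart there); 0 scientists + 2 zombies across (hand-cart back at the start); 0 scientists + 3 zombies across (hand-cart there); 0 scientists + 3 zombies across (hand-cart back at the start); 0 scientists + 4 zombies across (hand-cart there); 1 scientist + 1 zombie across (hand-cart there); 1 scientist + 1 zombie across (hand-cart back at the start); 2 scientists + 2 zombies across (hand-cart there). So no valid plan exists.

No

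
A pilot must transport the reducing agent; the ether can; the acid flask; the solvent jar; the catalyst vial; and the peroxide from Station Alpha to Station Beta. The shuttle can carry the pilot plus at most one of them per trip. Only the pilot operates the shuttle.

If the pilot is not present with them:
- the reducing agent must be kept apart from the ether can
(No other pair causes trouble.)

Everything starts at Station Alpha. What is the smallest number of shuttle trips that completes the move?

11

Counting alone: the pilot can take at most 1 across per trip to Station Beta, so moving all 6 needs at least 6 loaded trips out, with a return between consecutive ones — at least 11 crossings.
The plan below uses exactly 11 crossings, so it is optimal:
1. Pilot goes to Station Beta with the reducing agent.
2. Pilot goes back to Station Alpha alone.
3. Pilot goes to Station Beta with the acid flask.
4. Pilot goes back to Station Alpha alone.
5. Pilot goes to Station Beta with the solvent jar.
6. Pilot goes back to Station Alpha alone.
7. Pilot goes to Station Beta with the catalyst vial.
8. Pilot goes back to Station Alpha alone.
9. Pilot goes to Station Beta with the peroxide.
10. Pilot goes back to Station Alpha alone.
11. Pilot goes to Station Beta with the ether can.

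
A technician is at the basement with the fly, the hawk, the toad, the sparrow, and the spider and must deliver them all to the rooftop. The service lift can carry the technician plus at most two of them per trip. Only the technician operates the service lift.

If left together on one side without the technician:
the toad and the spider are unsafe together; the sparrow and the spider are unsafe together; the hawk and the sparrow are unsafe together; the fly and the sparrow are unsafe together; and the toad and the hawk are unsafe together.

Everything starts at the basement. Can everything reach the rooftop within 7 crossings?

Yes — this plan uses 7 crossings (≤ 7):
1. Technician goes to the rooftop with the sparrow and the toad.
2. Technician goes back to the basement alone.
3. Technician goes to the rooftop with the fly.
4. Technician goes back to the basement with the sparrow.
5. Technician goes to the rooftop with the hawk and the spider.
6. Technician goes back to the basement with the toad.
7. Technician goes to the rooftop with the sparrow and the toad.

Yes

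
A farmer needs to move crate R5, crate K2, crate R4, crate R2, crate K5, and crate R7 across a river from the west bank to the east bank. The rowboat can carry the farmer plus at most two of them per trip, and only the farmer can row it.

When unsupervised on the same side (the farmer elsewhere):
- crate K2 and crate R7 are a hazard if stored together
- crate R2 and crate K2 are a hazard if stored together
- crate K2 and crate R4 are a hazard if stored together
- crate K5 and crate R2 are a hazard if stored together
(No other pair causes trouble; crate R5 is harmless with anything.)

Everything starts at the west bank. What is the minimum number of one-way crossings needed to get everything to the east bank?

7

Counting alone: the farmer can take at most 2 across per trip to the east bank, so moving all 6 needs at least 3 loaded trips out, with a return between consecutive ones — at least 5 crossings.
The safety rule pushes this higher. Following every safe sequence of crossings, the most of the 6 that can be at the east bank as the rowboat arrives there on crossing 5 is 5 — never all 6.
So no plan with fewer than 7 crossings exists, and this one achieves 7:
1. Farmer goes to the east bank with crate K2 and crate R2.
2. Farmer goes back to the west bank with crate K2.
3. Farmer goes to the east bank with crate K2 and crate R5.
4. Farmer goes back to the west bank with crate K2.
5. Farmer goes to the east bank with crate R4 and crate R7.
6. Farmer goes back to the west bank alone.
7. Farmer goes to the east bank with crate K2 and crate K5.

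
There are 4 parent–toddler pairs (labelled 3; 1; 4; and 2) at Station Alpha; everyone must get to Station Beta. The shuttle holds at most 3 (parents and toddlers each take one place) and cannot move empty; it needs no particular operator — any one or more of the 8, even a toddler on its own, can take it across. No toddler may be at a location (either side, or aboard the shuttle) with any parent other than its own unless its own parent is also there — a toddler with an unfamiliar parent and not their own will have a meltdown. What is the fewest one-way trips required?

Counting alone: each trip to Station Beta takes at most 3 across and each return brings at least 1 back, so after t trips out (and t−1 returns) at most 3t − (t−1) of the 8 are across; that first reaches 8 at t = 4, so at least 7 crossings are needed.
The safety rule pushes this higher. Following every safe sequence of crossings, the most of the 8 that can be at Station Beta as the shuttle arrives there on crossing 7 is 7 — never all 8.
So no plan with fewer than 9 crossings exists, and this one achieves 9:
1. parent 3 and toddler 3 cross → Station Beta.
2. parent 3 crosses ← Station Alpha.
3. parent 1, parent 3, and toddler 1 cross → Station Beta.
4. parent 3 and toddler 3 cross ← Station Alpha.
5. parent 2, parent 3, and parent 4 cross → Station Beta.
6. toddler 1 crosses ← Station Alpha.
7. toddler 1 and toddler 3 cross → Station Beta.
8. toddler 3 crosses ← Station Alpha.
9. toddler 2, toddler 3, and toddler 4 cross → Station Beta.

9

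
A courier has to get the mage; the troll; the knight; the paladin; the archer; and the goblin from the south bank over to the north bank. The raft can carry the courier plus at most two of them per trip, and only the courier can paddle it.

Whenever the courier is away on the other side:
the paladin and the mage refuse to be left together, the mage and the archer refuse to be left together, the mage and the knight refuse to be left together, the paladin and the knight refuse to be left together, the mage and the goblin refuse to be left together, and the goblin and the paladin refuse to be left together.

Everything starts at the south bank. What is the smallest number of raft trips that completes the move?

9

Counting alone: the courier can take at most 2 across per trip to the north bank, so moving all 6 needs at least 3 loaded trips out, with a return between consecutive ones — at least 5 crossings.
The safety rule pushes this higher. Following every safe sequence of crossings, the most of the 6 that can be at the north bank as the raft arrives there on crossings 5, 7 is 4, 5 respectively — never all 6.
So no plan with fewer than 9 crossings exists, and this one achieves 9:
1. Courier goes to the north bank with the mage and the paladin.  [the south bank: the archer, the goblin, the knight, the troll | the north bank: the mage, the paladin]
2. Courier goes back to the south bank with the mage.  [the south bank: the archer, the goblin, the knight, the mage, the troll | the north bank: the paladin]
3. Courier goes to the north bank with the mage and the troll.  [the south bank: the archer, the goblin, the knight | the north bank: the mage, the paladin, the troll]
4. Courier goes back to the south bank with the mage.  [the south bank: the archer, the goblin, the knight, the mage | the north bank: the paladin, the troll]
5. Courier goes to the north bank with the archer and the mage.  [the south bank: the goblin, the knight | the north bank: the archer, the mage, the paladin, the troll]
6. Courier goes back to the south bank with the mage.  [the south bank: the goblin, the knight, the mage | the north bank: the archer, the paladin, the troll]
7. Courier goes to the north bank with the goblin and the knight.  [the south bank: the mage | the north bank: the archer, the goblin, the knight, the paladin, the troll]
8. Courier goes back to the south bank with the paladin.  [the south bank: the mage, the paladin | the north bank: the archer, the goblin, the knight, the troll]
9. Courier goes to the north bank with the mage and the paladin.  [the south bank: — | the north bank: the archer, the goblin, the knight, the mage, the paladin, the troll]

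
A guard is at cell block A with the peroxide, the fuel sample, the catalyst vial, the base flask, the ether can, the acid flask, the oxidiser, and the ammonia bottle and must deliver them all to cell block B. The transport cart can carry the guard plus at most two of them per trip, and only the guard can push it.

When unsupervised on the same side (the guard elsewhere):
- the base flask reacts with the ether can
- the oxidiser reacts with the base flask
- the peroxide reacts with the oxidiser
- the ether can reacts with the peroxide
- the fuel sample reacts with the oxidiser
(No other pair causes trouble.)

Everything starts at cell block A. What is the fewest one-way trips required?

9

Counting alone: the guard can take at most 2 across per trip to cell block B, so moving all 8 needs at least 4 loaded trips out, with a return between consecutive ones — at least 7 crossings.
The safety rule pushes this higher. Following every safe sequence of crossings, the most of the 8 that can be at cell block B as the transport cart arrives there on crossing 7 is 7 — never all 8.
So no plan with fewer than 9 crossings exists, and this one achieves 9:
1. Guard goes to cell block B with the ether can and the oxidiser.
2. Guard goes back to cell block A alone.
3. Guard goes to cell block B with the fuel sample and the peroxide.
4. Guard goes back to cell block A with the ether can and the oxidiser.
5. Guard goes to cell block B with the base flask and the catalyst vial.
6. Guard goes back to cell block A alone.
7. Guard goes to cell block B with the acid flask and the ammonia bottle.
8. Guard goes back to cell block A alone.
9. Guard goes to cell block B with the ether can and the oxidiser.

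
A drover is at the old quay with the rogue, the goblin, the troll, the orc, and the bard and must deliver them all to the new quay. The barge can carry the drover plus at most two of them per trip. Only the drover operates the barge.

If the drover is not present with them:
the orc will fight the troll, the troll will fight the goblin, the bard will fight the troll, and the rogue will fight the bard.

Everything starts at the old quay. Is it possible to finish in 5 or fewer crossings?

Yes — this plan uses 5 crossings (≤ 5):
1. Drover goes to the new quay with the rogue and the troll.  [the old quay: the bard, the goblin, the orc | the new quay: the rogue, the troll]
2. Drover goes back to the old quay alone.  [the old quay: the bard, the goblin, the orc | the new quay: the rogue, the troll]
3. Drover goes to the new quay with the goblin and the orc.  [the old quay: the bard | the new quay: the goblin, the orc, the rogue, the troll]
4. Drover goes back to the old quay with the troll.  [the old quay: the bard, the troll | the new quay: the goblin, the orc, the rogue]
5. Drover goes to the new quay with the bard and the troll.  [the old quay: — | the new quay: the bard, the goblin, the orc, the rogue, the troll]

Yes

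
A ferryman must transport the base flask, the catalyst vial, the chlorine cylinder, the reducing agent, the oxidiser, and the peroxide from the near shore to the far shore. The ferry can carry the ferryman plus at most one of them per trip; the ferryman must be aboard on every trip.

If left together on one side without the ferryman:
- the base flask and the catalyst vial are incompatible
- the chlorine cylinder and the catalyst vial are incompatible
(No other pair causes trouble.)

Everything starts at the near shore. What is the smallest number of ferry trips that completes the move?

Counting alone: the ferryman can take at most 1 across per trip to the far shore, so moving all 6 needs at least 6 loaded trips out, with a return between consecutive ones — at least 11 crossings.
The safety rule pushes this higher. Following every safe sequence of crossings, the most of the 6 that can be at the far shore as the ferry arrives there on crossing 11 is 5 — never all 6.
So no plan with fewer than 13 crossings exists, and this one achieves 13:
1. Ferryman goes to the far shore with the catalyst vial.  [the near shore: the base flask, the chlorine cylinder, the oxidiser, the peroxide, the reducing agent | the far shore: the catalyst vial]
2. Ferryman goes back to the near shore alone.  [the near shore: the base flask, the chlorine cylinder, the oxidiser, the peroxide, the reducing agent | the far shore: the catalyst vial]
3. Ferryman goes to the far shore with the base flask.  [the near shore: the chlorine cylinder, the oxidiser, the peroxide, the reducing agent | the far shore: the base flask, the catalyst vial]
4. Ferryman goes back to the near shore with the catalyst vial.  [the near shore: the catalyst vial, the chlorine cylinder, the oxidiser, the peroxide, the reducing agent | the far shore: the base flask]
5. Ferryman goes to the far shore with the chlorine cylinder.  [the near shore: the catalyst vial, the oxidiser, the peroxide, the reducing agent | the far shore: the base flask, the chlorine cylinder]
6. Ferryman goes back to the near shore alone.  [the near shore: the catalyst vial, the oxidiser, the peroxide, the reducing agent | the far shore: the base flask, the chlorine cylinder]
7. Ferryman goes to the far shore with the reducing agent.  [the near shore: the catalyst vial, the oxidiser, the peroxide | the far shore: the base flask, the chlorine cylinder, the reducing agent]
8. Ferryman goes back to the near shore alone.  [the near shore: the catalyst vial, the oxidiser, the peroxide | the far shore: the base flask, the chlorine cylinder, the reducing agent]
9. Ferryman goes to the far shore with the oxidiser.  [the near shore: the catalyst vial, the peroxide | the far shore: the base flask, the chlorine cylinder, the oxidiser, the reducing agent]
10. Ferryman goes back to the near shore alone.  [the near shore: the catalyst vial, the peroxide | the far shore: the base flask, the chlorine cylinder, the oxidiser, the reducing agent]
11. Ferryman goes to the far shore with the peroxide.  [the near shore: the catalyst vial | the far shore: the base flask, the chlorine cylinder, the oxidiser, the peroxide, the reducing agent]
12. Ferryman goes back to the near shore alone.  [the near shore: the catalyst vial | the far shore: the base flask, the chlorine cylinder, the oxidiser, the peroxide, the reducing agent]
13. Ferryman goes to the far shore with the catalyst vial.  [the near shore: — | the far shore: the base flask, the catalyst vial, the chlorine cylinder, the oxidiser, the peroxide, the reducing agent]

13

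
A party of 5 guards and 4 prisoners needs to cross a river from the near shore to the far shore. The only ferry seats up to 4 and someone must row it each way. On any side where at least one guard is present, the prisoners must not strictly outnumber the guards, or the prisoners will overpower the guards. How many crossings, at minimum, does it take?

Counting alone: each trip to the far shore takes at most 4 across and each return brings at least 1 back, so after t trips out (and t−1 returns) at most 4t − (t−1) of the 9 are across; that first reaches 9 at t = 3, so at least 5 crossings are needed.
The plan below uses exactly 5 crossings, so it is optimal:
1. 3 prisoners → the far shore.  (the near shore: 5G 1P; the far shore: 0G 3P)
2. 1 prisoner ← the near shore.  (the near shore: 5G 2P; the far shore: 0G 2P)
3. 3 guards and 1 prisoner → the far shore.  (the near shore: 2G 1P; the far shore: 3G 3P)
4. 1 prisoner ← the near shore.  (the near shore: 2G 2P; the far shore: 3G 2P)
5. 2 guards and 2 prisoners → the far shore.  (the near shore: 0G 0P; the far shore: 5G 4P)

5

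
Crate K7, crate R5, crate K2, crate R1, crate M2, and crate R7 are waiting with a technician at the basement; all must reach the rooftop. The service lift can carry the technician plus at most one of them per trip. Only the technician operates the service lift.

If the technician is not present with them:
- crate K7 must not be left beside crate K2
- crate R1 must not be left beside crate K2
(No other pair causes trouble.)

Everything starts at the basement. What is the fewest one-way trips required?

Counting alone: the technician can take at most 1 across per trip to the rooftop, so moving all 6 needs at least 6 loaded trips out, with a return between consecutive ones — at least 11 crossings.
The safety rule pushes this higher. Following every safe sequence of crossings, the most of the 6 that can be at the rooftop as the service lift arrives there on crossing 11 is 5 — never all 6.
So no plan with fewer than 13 crossings exists, and this one achieves 13:
1. Technician goes to the rooftop with crate K2.  [the basement: crate K7, crate M2, crate R1, crate R5, crate R7 | the rooftop: crate K2]
2. Technician goes back to the basement alone.  [the basement: crate K7, crate M2, crate R1, crate R5, crate R7 | the rooftop: crate K2]
3. Technician goes to the rooftop with crate K7.  [the basement: crate M2, crate R1, crate R5, crate R7 | the rooftop: crate K2, crate K7]
4. Technician goes back to the basement with crate K2.  [the basement: crate K2, crate M2, crate R1, crate R5, crate R7 | the rooftop: crate K7]
5. Technician goes to the rooftop with crate R1.  [the basement: crate K2, crate M2, crate R5, crate R7 | the rooftop: crate K7, crate R1]
6. Technician goes back to the basement alone.  [the basement: crate K2, crate M2, crate R5, crate R7 | the rooftop: crate K7, crate R1]
7. Technician goes to the rooftop with crate R5.  [the basement: crate K2, crate M2, crate R7 | the rooftop: crate K7, crate R1, crate R5]
8. Technician goes back to the basement alone.  [the basement: crate K2, crate M2, crate R7 | the rooftop: crate K7, crate R1, crate R5]
9. Technician goes to the rooftop with crate M2.  [the basement: crate K2, crate R7 | the rooftop: crate K7, crate M2, crate R1, crate R5]
10. Technician goes back to the basement alone.  [the basement: crate K2, crate R7 | the rooftop: crate K7, crate M2, crate R1, crate R5]
11. Technician goes to the rooftop with crate R7.  [the basement: crate K2 | the rooftop: crate K7, crate M2, crate R1, crate R5, crate R7]
12. Technician goes back to the basement alone.  [the basement: crate K2 | the rooftop: crate K7, crate M2, crate R1, crate R5, crate R7]
13. Technician goes to the rooftop with crate K2.  [the basement: — | the rooftop: crate K2, crate K7, crate M2, crate R1, crate R5, crate R7]

13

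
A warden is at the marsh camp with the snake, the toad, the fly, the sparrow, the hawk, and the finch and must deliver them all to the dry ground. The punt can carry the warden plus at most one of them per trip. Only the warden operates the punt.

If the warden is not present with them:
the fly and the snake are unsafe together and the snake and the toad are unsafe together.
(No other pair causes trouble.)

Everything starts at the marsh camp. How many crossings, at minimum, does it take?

Counting alone: the warden can take at most 1 across per trip to the dry ground, so moving all 6 needs at least 6 loaded trips out, with a return between consecutive ones — at least 11 crossings.
The safety rule pushes this higher. Following every safe sequence of crossings, the most of the 6 that can be at the dry ground as the punt arrives there on crossing 11 is 5 — never all 6.
So no plan with fewer than 13 crossings exists, and this one achieves 13:
1. Warden goes to the dry ground with the snake.  [the marsh camp: the finch, the fly, the hawk, the sparrow, the toad | the dry ground: the snake]
2. Warden goes back to the marsh camp alone.  [the marsh camp: the finch, the fly, the hawk, the sparrow, the toad | the dry ground: the snake]
3. Warden goes to the dry ground with the toad.  [the marsh camp: the finch, the fly, the hawk, the sparrow | the dry ground: the snake, the toad]
4. Warden goes back to the marsh camp with the snake.  [the marsh camp: the finch, the fly, the hawk, the snake, the sparrow | the dry ground: the toad]
5. Warden goes to the dry ground with the fly.  [the marsh camp: the finch, the hawk, the snake, the sparrow | the dry ground: the fly, the toad]
6. Warden goes back to the marsh camp alone.  [the marsh camp: the finch, the hawk, the snake, the sparrow | the dry ground: the fly, the toad]
7. Warden goes to the dry ground with the sparrow.  [the marsh camp: the finch, the hawk, the snake | the dry ground: the fly, the sparrow, the toad]
8. Warden goes back to the marsh camp alone.  [the marsh camp: the finch, the hawk, the snake | the dry ground: the fly, the sparrow, the toad]
9. Warden goes to the dry ground with the hawk.  [the marsh camp: the finch, the snake | the dry ground: the fly, the hawk, the sparrow, the toad]
10. Warden goes back to the marsh camp alone.  [the marsh camp: the finch, the snake | the dry ground: the fly, the hawk, the sparrow, the toad]
11. Warden goes to the dry ground with the finch.  [the marsh camp: the snake | the dry ground: the finch, the fly, the hawk, the sparrow, the toad]
12. Warden goes back to the marsh camp alone.  [the marsh camp: the snake | the dry ground: the finch, the fly, the hawk, the sparrow, the toad]
13. Warden goes to the dry ground with the snake.  [the marsh camp: — | the dry ground: the finch, the fly, the hawk, the snake, the sparrow, the toad]

13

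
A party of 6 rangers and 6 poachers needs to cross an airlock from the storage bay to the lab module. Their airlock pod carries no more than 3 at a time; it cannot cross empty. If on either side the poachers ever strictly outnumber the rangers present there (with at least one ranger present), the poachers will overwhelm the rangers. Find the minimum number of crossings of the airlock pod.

Following every safe sequence of crossings from the start, the most of the 12 that can be at the lab module as the airlock pod arrives there on crossings 1, 3, 5 is 3, 5, 6 respectively; the best ever achieved is 6 of 12.
From crossing 7 on, no configuration arises that was not already reachable earlier: only 17 distinct safe configurations (who is on which side, and where the airlock pod is) can ever be reached, none of them has everyone across, and every continuation just revisits them. They are: 0 rangers + 0 poachers across (airlock pod back at the start); 0 rangers + 1 poacher across (airlock pod there); 0 rangers + 1 poacher across (airlock pod back at the start); 0 rangers + 2 poachers across (airlock pod there); 0 rangers + 2 poachers across (airlock pod back at the start); 0 rangers + 3 poachers across (airlock pod there); 0 rangers + 3 poachers across (airlock pod back at the start); 0 rangers + 4 poachers across (airlock pod there); 0 rangers + 4 poachers across (airlock pod back at the start); 0 rangers + 5 poachers across (airlock pod there); 0 rangers + 5 poachers across (airlock pod back at the start); 0 rangers + 6 poachers across (airlock pod there); 1 ranger + 1 poacher across (airlock pod there); 1 ranger + 1 poacher across (airlock pod back at the start); 2 rangers + 2 poachers across (airlock pod there); 2 rangers + 2 poachers across (airlock pod back at the start); 3 rangers + 3 poachers across (airlock pod there). So no valid plan exists.

impossible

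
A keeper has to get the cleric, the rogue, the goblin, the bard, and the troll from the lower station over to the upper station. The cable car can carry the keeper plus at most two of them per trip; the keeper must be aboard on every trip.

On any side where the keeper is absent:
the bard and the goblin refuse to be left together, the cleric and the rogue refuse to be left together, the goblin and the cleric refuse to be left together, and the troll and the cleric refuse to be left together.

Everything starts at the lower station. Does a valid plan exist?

1. Keeper goes to the upper station with the cleric and the goblin.  [the lower station: the bard, the rogue, the troll | the upper station: the cleric, the goblin]
2. Keeper goes back to the lower station with the cleric.  [the lower station: the bard, the cleric, the rogue, the troll | the upper station: the goblin]
3. Keeper goes to the upper station with the rogue and the troll.  [the lower station: the bard, the cleric | the upper station: the goblin, the rogue, the troll]
4. Keeper goes back to the lower station alone.  [the lower station: the bard, the cleric | the upper station: the goblin, the rogue, the troll]
5. Keeper goes to the upper station with the bard and the cleric.  [the lower station: — | the upper station: the bard, the cleric, the goblin, the rogue, the troll]

Yes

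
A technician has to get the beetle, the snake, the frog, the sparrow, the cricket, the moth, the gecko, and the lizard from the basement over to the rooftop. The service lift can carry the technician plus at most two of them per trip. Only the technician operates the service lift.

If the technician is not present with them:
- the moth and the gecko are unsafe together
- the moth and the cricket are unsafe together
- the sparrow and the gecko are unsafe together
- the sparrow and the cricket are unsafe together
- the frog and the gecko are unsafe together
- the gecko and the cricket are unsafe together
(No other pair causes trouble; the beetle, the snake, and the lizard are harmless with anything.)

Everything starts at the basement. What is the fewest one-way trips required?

Counting alone: the technician can take at most 2 across per trip to the rooftop, so moving all 8 needs at least 4 loaded trips out, with a return between consecutive ones — at least 7 crossings.
The safety rule pushes this higher. Following every safe sequence of crossings, the most of the 8 that can be at the rooftop as the service lift arrives there on crossings 7, 9, 11 is 5, 6, 7 respectively — never all 8.
So no plan with fewer than 13 crossings exists, and this one achieves 13:
1. Technician goes to the rooftop with the cricket and the gecko.
2. Technician goes back to the basement with the cricket.
3. Technician goes to the rooftop with the beetle and the cricket.
4. Technician goes back to the basement with the cricket.
5. Technician goes to the rooftop with the cricket and the snake.
6. Technician goes back to the basement with the cricket.
7. Technician goes to the rooftop with the cricket and the frog.
8. Technician goes back to the basement with the gecko.
9. Technician goes to the rooftop with the moth and the sparrow.
10. Technician goes back to the basement with the cricket.
11. Technician goes to the rooftop with the cricket and the lizard.
12. Technician goes back to the basement with the cricket.
13. Technician goes to the rooftop with the cricket and the gecko.

13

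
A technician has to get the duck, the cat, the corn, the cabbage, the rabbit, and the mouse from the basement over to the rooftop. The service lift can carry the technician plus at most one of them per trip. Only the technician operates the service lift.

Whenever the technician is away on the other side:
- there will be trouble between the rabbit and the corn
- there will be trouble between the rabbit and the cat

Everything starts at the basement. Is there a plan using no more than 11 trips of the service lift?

No

Counting alone: the technician can take at most 1 across per trip to the rooftop, so moving all 6 needs at least 6 loaded trips out, with a return between consecutive ones — at least 11 crossings.
The safety rule pushes this higher. Following every safe sequence of crossings, the most of the 6 that can be at the rooftop as the service lift arrives there on crossing 11 is 5 — never all 6.
So the move cannot be finished within 11 crossings. (The shortest complete plan takes 13:)
1. Technician goes to the rooftop with the rabbit.
2. Technician goes back to the basement alone.
3. Technician goes to the rooftop with the duck.
4. Technician goes back to the basement alone.
5. Technician goes to the rooftop with the cat.
6. Technician goes back to the basement with the rabbit.
7. Technician goes to the rooftop with the corn.
8. Technician goes back to the basement alone.
9. Technician goes to the rooftop with the cabbage.
10. Technician goes back to the basement alone.
11. Technician goes to the rooftop with the mouse.
12. Technician goes back to the basement alone.
13. Technician goes to the rooftop with the rabbit.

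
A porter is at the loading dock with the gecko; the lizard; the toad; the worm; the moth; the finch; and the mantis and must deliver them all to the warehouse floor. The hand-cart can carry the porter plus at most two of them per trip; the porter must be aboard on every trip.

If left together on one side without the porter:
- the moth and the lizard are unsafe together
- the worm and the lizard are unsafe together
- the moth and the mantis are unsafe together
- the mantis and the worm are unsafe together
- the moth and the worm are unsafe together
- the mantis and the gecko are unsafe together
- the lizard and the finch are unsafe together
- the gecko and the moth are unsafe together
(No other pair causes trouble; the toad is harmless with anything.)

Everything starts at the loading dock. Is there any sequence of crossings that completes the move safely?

No

Whatever the first load, the items left behind include a forbidden pair without the porter. No opening move is safe, so no plan exists.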